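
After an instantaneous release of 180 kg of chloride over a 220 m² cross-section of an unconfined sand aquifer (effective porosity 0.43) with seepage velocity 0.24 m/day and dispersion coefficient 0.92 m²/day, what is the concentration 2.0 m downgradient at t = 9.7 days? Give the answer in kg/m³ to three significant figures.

For an instantaneous plane source, C(x,t) = M/(n_e·A·√(4πDt)) · exp(−(x−vt)²/(4Dt)), with n_e·A the pore (flow) area.
Plume center vt = 0.24 × 9.7 = 2.328 m, so the well at 2.0 m is 0.328 m upgradient of the peak.
√(4πDt) = 10.59 m, giving peak height M/(n_e·A·√(4πDt)) = 180/(0.43 × 220 × 10.59) = 0.1797 kg/m³.
(x−vt)²/(4Dt) = (-0.328)²/(4 × 0.92 × 9.7) = 0.003014; exp(−0.003014) = 0.9970.
C = 0.1797 × 0.9970 = 0.179 kg/m³.

0.179 kg/m³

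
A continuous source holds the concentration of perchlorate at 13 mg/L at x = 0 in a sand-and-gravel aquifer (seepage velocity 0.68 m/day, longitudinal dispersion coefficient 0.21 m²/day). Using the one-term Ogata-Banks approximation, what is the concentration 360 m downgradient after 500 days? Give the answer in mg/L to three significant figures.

For a continuous step input, C/C₀ ≈ ½·erfc((x−vt)/(2√(Dt))).
vt = 0.68 × 500 = 340 m and 2√(Dt) = 2√(0.21 × 500) = 20.49 m.
Argument (x−vt)/(2√(Dt)) = (360 − 340)/20.49 = 0.9761; ½·erfc(0.9761) = 0.08373.
C = 13 × 0.08373 = 1.09 mg/L.

1.09 mg/L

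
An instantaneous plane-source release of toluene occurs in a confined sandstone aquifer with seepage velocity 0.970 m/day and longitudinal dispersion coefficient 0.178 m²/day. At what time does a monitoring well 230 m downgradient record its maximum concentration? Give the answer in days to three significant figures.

237 days

For the 1D instantaneous-source solution, setting ∂C/∂t = 0 at fixed x gives v²t² + 2Dt − x² = 0, so t = (√(D² + v²x²) − D)/v².
√(D² + v²x²) = √(0.178² + 0.970² × 230²) = 223.1; v² = 0.9409.
t = (223.1 − 0.178)/0.9409 = 237 days (vs. the pure-advection estimate x/v = 237 d).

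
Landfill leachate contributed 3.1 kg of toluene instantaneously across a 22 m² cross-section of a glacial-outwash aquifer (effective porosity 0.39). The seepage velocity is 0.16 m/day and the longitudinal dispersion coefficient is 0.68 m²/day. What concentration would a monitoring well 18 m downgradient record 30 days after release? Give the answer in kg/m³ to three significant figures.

For an instantaneous plane source, C(x,t) = M/(n_e·A·√(4πDt)) · exp(−(x−vt)²/(4Dt)), with n_e·A the pore (flow) area.
Plume center vt = 0.16 × 30 = 4.8 m, so the well at 18 m is 13.2 m downgradient of the peak.
√(4πDt) = 16.01 m, giving peak height M/(n_e·A·√(4πDt)) = 3.1/(0.39 × 22 × 16.01) = 0.02257 kg/m³.
(x−vt)²/(4Dt) = (13.2)²/(4 × 0.68 × 30) = 2.135; exp(−2.135) = 0.1182.
C = 0.02257 × 0.1182 = 0.00267 kg/m³.

0.00267 kg/m³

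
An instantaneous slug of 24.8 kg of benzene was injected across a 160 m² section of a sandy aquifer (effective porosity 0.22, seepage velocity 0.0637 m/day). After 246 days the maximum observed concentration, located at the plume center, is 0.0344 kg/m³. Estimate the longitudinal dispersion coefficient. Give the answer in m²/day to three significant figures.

0.136 m²/day

At the plume center C_max = M/(n_e·A·√(4πDt)), so D = M²/(4πt·(n_e·A·C_max)²).
n_e·A·C_max = 0.22 × 160 × 0.0344 = 1.211 kg/m.
D = 24.8²/(4π × 246 × 1.211²) = 0.136 m²/day.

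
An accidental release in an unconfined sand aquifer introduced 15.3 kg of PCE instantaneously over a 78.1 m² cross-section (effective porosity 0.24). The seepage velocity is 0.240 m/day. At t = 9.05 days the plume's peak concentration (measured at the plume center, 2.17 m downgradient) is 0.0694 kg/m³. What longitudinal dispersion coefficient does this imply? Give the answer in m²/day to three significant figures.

At the plume center C_max = M/(n_e·A·√(4πDt)), so D = M²/(4πt·(n_e·A·C_max)²).
n_e·A·C_max = 0.24 × 78.1 × 0.0694 = 1.301 kg/m.
D = 15.3²/(4π × 9.05 × 1.301²) = 1.22 m²/day.

1.22 m²/day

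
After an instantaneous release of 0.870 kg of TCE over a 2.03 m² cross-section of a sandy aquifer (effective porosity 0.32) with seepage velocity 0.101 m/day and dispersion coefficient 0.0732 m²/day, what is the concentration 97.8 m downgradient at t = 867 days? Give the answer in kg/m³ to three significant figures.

0.0314 kg/m³

For an instantaneous plane source, C(x,t) = M/(n_e·A·√(4πDt)) · exp(−(x−vt)²/(4Dt)), with n_e·A the pore (flow) area.
Plume center vt = 0.101 × 867 = 87.567 m, so the well at 97.8 m is 10.233 m downgradient of the peak.
√(4πDt) = 28.24 m, giving peak height M/(n_e·A·√(4πDt)) = 0.870/(0.32 × 2.03 × 28.24) = 0.04743 kg/m³.
(x−vt)²/(4Dt) = (10.233)²/(4 × 0.0732 × 867) = 0.4125; exp(−0.4125) = 0.6620.
C = 0.04743 × 0.6620 = 0.0314 kg/m³.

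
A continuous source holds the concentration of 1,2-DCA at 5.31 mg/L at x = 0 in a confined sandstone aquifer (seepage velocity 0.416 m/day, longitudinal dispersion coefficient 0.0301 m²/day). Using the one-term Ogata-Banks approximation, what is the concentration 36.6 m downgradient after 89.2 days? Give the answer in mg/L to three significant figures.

3.11 mg/L

For a continuous step input, C/C₀ ≈ ½·erfc((x−vt)/(2√(Dt))).
vt = 0.416 × 89.2 = 37.1072 m and 2√(Dt) = 2√(0.0301 × 89.2) = 3.277 m.
Argument (x−vt)/(2√(Dt)) = (36.6 − 37.1072)/3.277 = -0.1548; ½·erfc(-0.1548) = 0.5866.
C = 5.31 × 0.5866 = 3.11 mg/L.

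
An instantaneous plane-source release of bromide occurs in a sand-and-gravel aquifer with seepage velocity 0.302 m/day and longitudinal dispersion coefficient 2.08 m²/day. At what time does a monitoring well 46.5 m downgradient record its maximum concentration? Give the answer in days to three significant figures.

133 days

For the 1D instantaneous-source solution, setting ∂C/∂t = 0 at fixed x gives v²t² + 2Dt − x² = 0, so t = (√(D² + v²x²) − D)/v².
√(D² + v²x²) = √(2.08² + 0.302² × 46.5²) = 14.20; v² = 0.091204.
t = (14.20 − 2.08)/0.091204 = 133 days (vs. the pure-advection estimate x/v = 154 d).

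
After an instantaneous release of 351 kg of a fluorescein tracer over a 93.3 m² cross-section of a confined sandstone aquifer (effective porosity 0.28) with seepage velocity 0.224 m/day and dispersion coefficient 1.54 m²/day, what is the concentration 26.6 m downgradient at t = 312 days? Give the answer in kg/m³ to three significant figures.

0.0652 kg/m³

For an instantaneous plane source, C(x,t) = M/(n_e·A·√(4πDt)) · exp(−(x−vt)²/(4Dt)), with n_e·A the pore (flow) area.
Plume center vt = 0.224 × 312 = 69.888 m, so the well at 26.6 m is 43.288 m upgradient of the peak.
√(4πDt) = 77.70 m, giving peak height M/(n_e·A·√(4πDt)) = 351/(0.28 × 93.3 × 77.70) = 0.1729 kg/m³.
(x−vt)²/(4Dt) = (-43.288)²/(4 × 1.54 × 312) = 0.9750; exp(−0.9750) = 0.3772.
C = 0.1729 × 0.3772 = 0.0652 kg/m³.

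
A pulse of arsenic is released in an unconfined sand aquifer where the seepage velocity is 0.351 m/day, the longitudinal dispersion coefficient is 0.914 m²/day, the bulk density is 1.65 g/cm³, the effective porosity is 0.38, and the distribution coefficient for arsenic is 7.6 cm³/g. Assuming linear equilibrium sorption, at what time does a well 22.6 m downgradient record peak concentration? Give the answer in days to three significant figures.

1950 days

Retardation factor R = 1 + ρ_b·K_d/n = 1 + 1.65 × 7.6/0.38 = 34.00.
Sorption retards both mechanisms: v_R = v/R = 0.01032 m/day, D_R = D/R = 0.02688 m²/day.
Peak time from v_R²t² + 2D_R t − x² = 0: t = (√(D_R² + v_R²x²) − D_R)/v_R².
√(D_R² + v_R²x²) = √(0.02688² + 0.01032² × 22.6²) = 0.2348; v_R² = 0.0001065.
t = (0.2348 − 0.02688)/0.0001065 = 1950 days.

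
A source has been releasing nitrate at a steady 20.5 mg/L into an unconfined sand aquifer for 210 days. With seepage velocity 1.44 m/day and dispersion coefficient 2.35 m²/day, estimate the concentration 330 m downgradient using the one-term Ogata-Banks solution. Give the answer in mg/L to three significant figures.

For a continuous step input, C/C₀ ≈ ½·erfc((x−vt)/(2√(Dt))).
vt = 1.44 × 210 = 302.4 m and 2√(Dt) = 2√(2.35 × 210) = 44.43 m.
Argument (x−vt)/(2√(Dt)) = (330 − 302.4)/44.43 = 0.6212; ½·erfc(0.6212) = 0.1898.
C = 20.5 × 0.1898 = 3.89 mg/L.

3.89 mg/L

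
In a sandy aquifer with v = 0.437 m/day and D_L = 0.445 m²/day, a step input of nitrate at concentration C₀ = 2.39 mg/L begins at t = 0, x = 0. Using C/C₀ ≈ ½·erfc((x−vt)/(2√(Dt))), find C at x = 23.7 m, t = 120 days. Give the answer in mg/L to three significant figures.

For a continuous step input, C/C₀ ≈ ½·erfc((x−vt)/(2√(Dt))).
vt = 0.437 × 120 = 52.44 m and 2√(Dt) = 2√(0.445 × 120) = 14.62 m.
Argument (x−vt)/(2√(Dt)) = (23.7 − 52.44)/14.62 = -1.966; ½·erfc(-1.966) = 0.9973.
C = 2.39 × 0.9973 = 2.38 mg/L.

2.38 mg/L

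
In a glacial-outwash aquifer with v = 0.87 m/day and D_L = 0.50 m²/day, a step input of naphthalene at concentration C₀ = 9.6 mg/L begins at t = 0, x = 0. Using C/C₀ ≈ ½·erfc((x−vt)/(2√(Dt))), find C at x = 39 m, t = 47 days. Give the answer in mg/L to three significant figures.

For a continuous step input, C/C₀ ≈ ½·erfc((x−vt)/(2√(Dt))).
vt = 0.87 × 47 = 40.89 m and 2√(Dt) = 2√(0.50 × 47) = 9.695 m.
Argument (x−vt)/(2√(Dt)) = (39 − 40.89)/9.695 = -0.1949; ½·erfc(-0.1949) = 0.6086.
C = 9.6 × 0.6086 = 5.84 mg/L.

5.84 mg/L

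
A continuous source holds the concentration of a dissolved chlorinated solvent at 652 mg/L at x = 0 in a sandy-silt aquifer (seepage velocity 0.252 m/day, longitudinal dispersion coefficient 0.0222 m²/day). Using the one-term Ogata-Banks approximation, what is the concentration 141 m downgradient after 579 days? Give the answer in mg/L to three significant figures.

543 mg/L

For a continuous step input, C/C₀ ≈ ½·erfc((x−vt)/(2√(Dt))).
vt = 0.252 × 579 = 145.908 m and 2√(Dt) = 2√(0.0222 × 579) = 7.170 m.
Argument (x−vt)/(2√(Dt)) = (141 − 145.908)/7.170 = -0.6845; ½·erfc(-0.6845) = 0.8335.
C = 652 × 0.8335 = 543 mg/L.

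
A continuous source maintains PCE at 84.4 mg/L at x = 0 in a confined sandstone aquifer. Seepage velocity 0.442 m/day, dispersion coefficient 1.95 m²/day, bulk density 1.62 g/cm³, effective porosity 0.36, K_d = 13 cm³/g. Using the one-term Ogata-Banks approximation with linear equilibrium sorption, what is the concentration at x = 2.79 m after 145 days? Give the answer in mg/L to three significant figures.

Retardation factor R = 1 + ρ_b·K_d/n = 1 + 1.62 × 13/0.36 = 59.50.
Sorption retards both mechanisms: v_R = v/R = 0.007429 m/day, D_R = D/R = 0.03277 m²/day.
v_R·t = 0.007429 × 145 = 1.077205 m; 2√(D_R t) = 4.360 m; argument = (2.79 − 1.077205)/4.360 = 0.3928.
C = C₀ × ½·erfc(0.3928) = 84.4 × 0.2893 = 24.4 mg/L.

24.4 mg/L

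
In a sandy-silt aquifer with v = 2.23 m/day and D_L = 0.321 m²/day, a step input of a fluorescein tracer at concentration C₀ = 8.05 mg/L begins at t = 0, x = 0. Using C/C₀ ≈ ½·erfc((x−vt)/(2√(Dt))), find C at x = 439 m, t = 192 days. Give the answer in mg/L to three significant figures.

For a continuous step input, C/C₀ ≈ ½·erfc((x−vt)/(2√(Dt))).
vt = 2.23 × 192 = 428.16 m and 2√(Dt) = 2√(0.321 × 192) = 15.70 m.
Argument (x−vt)/(2√(Dt)) = (439 − 428.16)/15.70 = 0.6904; ½·erfc(0.6904) = 0.1644.
C = 8.05 × 0.1644 = 1.32 mg/L.

1.32 mg/L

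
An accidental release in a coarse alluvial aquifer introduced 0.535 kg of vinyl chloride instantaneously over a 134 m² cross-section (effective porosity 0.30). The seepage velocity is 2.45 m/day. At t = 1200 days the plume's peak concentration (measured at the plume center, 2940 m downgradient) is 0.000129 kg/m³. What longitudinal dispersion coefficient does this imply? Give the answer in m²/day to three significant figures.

At the plume center C_max = M/(n_e·A·√(4πDt)), so D = M²/(4πt·(n_e·A·C_max)²).
n_e·A·C_max = 0.30 × 134 × 0.000129 = 0.005186 kg/m.
D = 0.535²/(4π × 1200 × 0.005186²) = 0.706 m²/day.

0.706 m²/day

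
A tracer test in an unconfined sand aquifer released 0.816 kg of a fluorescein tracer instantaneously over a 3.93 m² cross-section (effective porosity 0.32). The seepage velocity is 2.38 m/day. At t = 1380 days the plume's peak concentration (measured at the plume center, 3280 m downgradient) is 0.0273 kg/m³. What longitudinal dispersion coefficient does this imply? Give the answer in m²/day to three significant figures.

At the plume center C_max = M/(n_e·A·√(4πDt)), so D = M²/(4πt·(n_e·A·C_max)²).
n_e·A·C_max = 0.32 × 3.93 × 0.0273 = 0.03433 kg/m.
D = 0.816²/(4π × 1380 × 0.03433²) = 0.0326 m²/day.

0.0326 m²/day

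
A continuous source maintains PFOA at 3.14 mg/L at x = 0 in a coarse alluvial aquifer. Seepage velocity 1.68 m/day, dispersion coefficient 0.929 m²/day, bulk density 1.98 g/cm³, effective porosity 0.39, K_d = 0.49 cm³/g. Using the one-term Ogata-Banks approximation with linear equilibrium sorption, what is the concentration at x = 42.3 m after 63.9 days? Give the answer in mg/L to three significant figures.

0.0759 mg/L

Retardation factor R = 1 + ρ_b·K_d/n = 1 + 1.98 × 0.49/0.39 = 3.488.
Sorption retards both mechanisms: v_R = v/R = 0.4817 m/day, D_R = D/R = 0.2663 m²/day.
v_R·t = 0.4817 × 63.9 = 30.78063 m; 2√(D_R t) = 8.250 m; argument = (42.3 − 30.78063)/8.250 = 1.396.
C = C₀ × ½·erfc(1.396) = 3.14 × 0.02418 = 0.0759 mg/L.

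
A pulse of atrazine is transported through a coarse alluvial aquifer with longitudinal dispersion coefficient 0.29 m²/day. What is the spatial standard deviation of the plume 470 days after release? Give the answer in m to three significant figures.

16.5 m

Dispersive spreading gives a Gaussian with σ² = 2Dt; advection only shifts the center.
σ = √(2 × 0.29 × 470) = 16.5 m.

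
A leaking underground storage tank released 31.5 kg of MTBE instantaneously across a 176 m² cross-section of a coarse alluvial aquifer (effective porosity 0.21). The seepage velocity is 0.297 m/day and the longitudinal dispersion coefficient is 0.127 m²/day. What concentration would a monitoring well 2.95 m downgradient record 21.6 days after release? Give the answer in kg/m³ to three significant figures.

For an instantaneous plane source, C(x,t) = M/(n_e·A·√(4πDt)) · exp(−(x−vt)²/(4Dt)), with n_e·A the pore (flow) area.
Plume center vt = 0.297 × 21.6 = 6.4152 m, so the well at 2.95 m is 3.4652 m upgradient of the peak.
√(4πDt) = 5.871 m, giving peak height M/(n_e·A·√(4πDt)) = 31.5/(0.21 × 176 × 5.871) = 0.1452 kg/m³.
(x−vt)²/(4Dt) = (-3.4652)²/(4 × 0.127 × 21.6) = 1.094; exp(−1.094) = 0.3349.
C = 0.1452 × 0.3349 = 0.0486 kg/m³.

0.0486 kg/m³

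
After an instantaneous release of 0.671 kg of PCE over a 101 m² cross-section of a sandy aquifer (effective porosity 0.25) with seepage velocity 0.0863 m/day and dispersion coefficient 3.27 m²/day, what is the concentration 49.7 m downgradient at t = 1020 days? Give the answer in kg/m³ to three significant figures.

For an instantaneous plane source, C(x,t) = M/(n_e·A·√(4πDt)) · exp(−(x−vt)²/(4Dt)), with n_e·A the pore (flow) area.
Plume center vt = 0.0863 × 1020 = 88.026 m, so the well at 49.7 m is 38.326 m upgradient of the peak.
√(4πDt) = 204.7 m, giving peak height M/(n_e·A·√(4πDt)) = 0.671/(0.25 × 101 × 204.7) = 0.0001298 kg/m³.
(x−vt)²/(4Dt) = (-38.326)²/(4 × 3.27 × 1020) = 0.1101; exp(−0.1101) = 0.8957.
C = 0.0001298 × 0.8957 = 0.000116 kg/m³.

0.000116 kg/m³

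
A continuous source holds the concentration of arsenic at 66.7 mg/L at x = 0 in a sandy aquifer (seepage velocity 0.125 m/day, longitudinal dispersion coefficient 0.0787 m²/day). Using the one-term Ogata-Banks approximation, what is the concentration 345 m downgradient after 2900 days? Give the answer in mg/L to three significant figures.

52.9 mg/L

For a continuous step input, C/C₀ ≈ ½·erfc((x−vt)/(2√(Dt))).
vt = 0.125 × 2900 = 362.5 m and 2√(Dt) = 2√(0.0787 × 2900) = 30.21 m.
Argument (x−vt)/(2√(Dt)) = (345 − 362.5)/30.21 = -0.5793; ½·erfc(-0.5793) = 0.7937.
C = 66.7 × 0.7937 = 52.9 mg/L.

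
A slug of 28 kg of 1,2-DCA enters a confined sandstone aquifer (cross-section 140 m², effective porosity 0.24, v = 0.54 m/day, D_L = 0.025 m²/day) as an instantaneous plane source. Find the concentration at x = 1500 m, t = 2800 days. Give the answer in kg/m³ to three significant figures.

0.0168 kg/m³

For an instantaneous plane source, C(x,t) = M/(n_e·A·√(4πDt)) · exp(−(x−vt)²/(4Dt)), with n_e·A the pore (flow) area.
Plume center vt = 0.54 × 2800 = 1512 m, so the well at 1500 m is 12 m upgradient of the peak.
√(4πDt) = 29.66 m, giving peak height M/(n_e·A·√(4πDt)) = 28/(0.24 × 140 × 29.66) = 0.02810 kg/m³.
(x−vt)²/(4Dt) = (-12)²/(4 × 0.025 × 2800) = 0.5143; exp(−0.5143) = 0.5979.
C = 0.02810 × 0.5979 = 0.0168 kg/m³.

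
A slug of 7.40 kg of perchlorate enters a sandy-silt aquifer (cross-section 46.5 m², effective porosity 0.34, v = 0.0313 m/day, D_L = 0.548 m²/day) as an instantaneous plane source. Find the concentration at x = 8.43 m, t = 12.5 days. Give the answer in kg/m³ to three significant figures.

0.00477 kg/m³

For an instantaneous plane source, C(x,t) = M/(n_e·A·√(4πDt)) · exp(−(x−vt)²/(4Dt)), with n_e·A the pore (flow) area.
Plume center vt = 0.0313 × 12.5 = 0.39125 m, so the well at 8.43 m is 8.03875 m downgradient of the peak.
√(4πDt) = 9.278 m, giving peak height M/(n_e·A·√(4πDt)) = 7.40/(0.34 × 46.5 × 9.278) = 0.05045 kg/m³.
(x−vt)²/(4Dt) = (8.03875)²/(4 × 0.548 × 12.5) = 2.358; exp(−2.358) = 0.09461.
C = 0.05045 × 0.09461 = 0.00477 kg/m³.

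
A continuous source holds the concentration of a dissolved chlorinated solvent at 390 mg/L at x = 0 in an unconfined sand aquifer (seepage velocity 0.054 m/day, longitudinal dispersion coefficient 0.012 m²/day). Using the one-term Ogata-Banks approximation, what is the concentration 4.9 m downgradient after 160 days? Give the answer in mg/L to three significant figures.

379 mg/L

For a continuous step input, C/C₀ ≈ ½·erfc((x−vt)/(2√(Dt))).
vt = 0.054 × 160 = 8.64 m and 2√(Dt) = 2√(0.012 × 160) = 2.771 m.
Argument (x−vt)/(2√(Dt)) = (4.9 − 8.64)/2.771 = -1.350; ½·erfc(-1.350) = 0.9719.
C = 390 × 0.9719 = 379 mg/L.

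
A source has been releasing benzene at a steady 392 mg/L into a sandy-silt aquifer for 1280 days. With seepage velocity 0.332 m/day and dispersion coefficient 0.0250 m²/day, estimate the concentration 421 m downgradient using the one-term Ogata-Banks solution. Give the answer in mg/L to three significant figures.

For a continuous step input, C/C₀ ≈ ½·erfc((x−vt)/(2√(Dt))).
vt = 0.332 × 1280 = 424.96 m and 2√(Dt) = 2√(0.0250 × 1280) = 11.31 m.
Argument (x−vt)/(2√(Dt)) = (421 − 424.96)/11.31 = -0.3501; ½·erfc(-0.3501) = 0.6897.
C = 392 × 0.6897 = 270 mg/L.

270 mg/L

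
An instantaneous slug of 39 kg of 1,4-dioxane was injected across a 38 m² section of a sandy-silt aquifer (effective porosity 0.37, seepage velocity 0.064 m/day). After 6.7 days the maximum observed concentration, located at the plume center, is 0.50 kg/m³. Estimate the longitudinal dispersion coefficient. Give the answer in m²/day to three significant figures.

0.366 m²/day

At the plume center C_max = M/(n_e·A·√(4πDt)), so D = M²/(4πt·(n_e·A·C_max)²).
n_e·A·C_max = 0.37 × 38 × 0.50 = 7.030 kg/m.
D = 39²/(4π × 6.7 × 7.030²) = 0.366 m²/day.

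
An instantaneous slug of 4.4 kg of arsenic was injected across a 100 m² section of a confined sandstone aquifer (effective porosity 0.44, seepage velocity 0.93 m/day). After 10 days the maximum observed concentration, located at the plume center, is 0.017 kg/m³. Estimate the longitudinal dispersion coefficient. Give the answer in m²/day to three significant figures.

0.275 m²/day

At the plume center C_max = M/(n_e·A·√(4πDt)), so D = M²/(4πt·(n_e·A·C_max)²).
n_e·A·C_max = 0.44 × 100 × 0.017 = 0.7480 kg/m.
D = 4.4²/(4π × 10 × 0.7480²) = 0.275 m²/day.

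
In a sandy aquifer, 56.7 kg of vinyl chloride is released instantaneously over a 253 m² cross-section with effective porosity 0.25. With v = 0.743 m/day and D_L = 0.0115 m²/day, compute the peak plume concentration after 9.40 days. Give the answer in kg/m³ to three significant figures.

0.769 kg/m³

The peak of an instantaneous 1D plume sits at x = vt; there the Gaussian factor is 1 and C_max = M/(n_e·A·√(4πDt)), where n_e·A is the pore area the mass is dissolved in.
√(4πDt) = √(4π × 0.0115 × 9.40) = 1.166 m, so C_max = 56.7/(0.25 × 253 × 1.166) = 0.769 kg/m³.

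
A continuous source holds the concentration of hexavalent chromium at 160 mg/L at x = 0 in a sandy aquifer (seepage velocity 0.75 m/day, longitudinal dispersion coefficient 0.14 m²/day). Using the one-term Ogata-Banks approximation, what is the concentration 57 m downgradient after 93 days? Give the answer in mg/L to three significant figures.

For a continuous step input, C/C₀ ≈ ½·erfc((x−vt)/(2√(Dt))).
vt = 0.75 × 93 = 69.75 m and 2√(Dt) = 2√(0.14 × 93) = 7.217 m.
Argument (x−vt)/(2√(Dt)) = (57 − 69.75)/7.217 = -1.767; ½·erfc(-1.767) = 0.9938.
C = 160 × 0.9938 = 159 mg/L.

159 mg/L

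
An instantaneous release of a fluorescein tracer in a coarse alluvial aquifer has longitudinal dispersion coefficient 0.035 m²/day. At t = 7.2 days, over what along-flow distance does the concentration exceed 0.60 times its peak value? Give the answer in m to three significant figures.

The plume is Gaussian with σ = √(2Dt) = √(2 × 0.035 × 7.2) = 0.7099 m.
C/C_peak = exp(−Δx²/(2σ²)) = 0.60 ⇒ Δx = σ·√(−2 ln 0.60) = 0.7099 × 1.011 = 0.7177 m.
Width = 2Δx = 1.44 m.

1.44 m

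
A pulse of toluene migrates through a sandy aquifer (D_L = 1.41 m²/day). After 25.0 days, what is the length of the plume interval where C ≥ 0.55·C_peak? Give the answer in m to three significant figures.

The plume is Gaussian with σ = √(2Dt) = √(2 × 1.41 × 25.0) = 8.396 m.
C/C_peak = exp(−Δx²/(2σ²)) = 0.55 ⇒ Δx = σ·√(−2 ln 0.55) = 8.396 × 1.093 = 9.177 m.
Width = 2Δx = 18.4 m.

18.4 m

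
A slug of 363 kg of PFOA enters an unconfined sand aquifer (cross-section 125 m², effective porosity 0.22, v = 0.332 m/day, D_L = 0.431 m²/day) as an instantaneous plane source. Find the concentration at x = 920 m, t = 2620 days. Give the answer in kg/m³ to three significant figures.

For an instantaneous plane source, C(x,t) = M/(n_e·A·√(4πDt)) · exp(−(x−vt)²/(4Dt)), with n_e·A the pore (flow) area.
Plume center vt = 0.332 × 2620 = 869.84 m, so the well at 920 m is 50.16 m downgradient of the peak.
√(4πDt) = 119.1 m, giving peak height M/(n_e·A·√(4πDt)) = 363/(0.22 × 125 × 119.1) = 0.1108 kg/m³.
(x−vt)²/(4Dt) = (50.16)²/(4 × 0.431 × 2620) = 0.5570; exp(−0.5570) = 0.5729.
C = 0.1108 × 0.5729 = 0.0635 kg/m³.

0.0635 kg/m³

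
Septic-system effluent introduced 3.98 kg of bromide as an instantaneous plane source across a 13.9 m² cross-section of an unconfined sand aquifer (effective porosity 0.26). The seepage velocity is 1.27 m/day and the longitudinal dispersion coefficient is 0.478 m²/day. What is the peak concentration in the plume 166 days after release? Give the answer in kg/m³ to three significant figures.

The peak of an instantaneous 1D plume sits at x = vt; there the Gaussian factor is 1 and C_max = M/(n_e·A·√(4πDt)), where n_e·A is the pore area the mass is dissolved in.
√(4πDt) = √(4π × 0.478 × 166) = 31.58 m, so C_max = 3.98/(0.26 × 13.9 × 31.58) = 0.0349 kg/m³.

0.0349 kg/m³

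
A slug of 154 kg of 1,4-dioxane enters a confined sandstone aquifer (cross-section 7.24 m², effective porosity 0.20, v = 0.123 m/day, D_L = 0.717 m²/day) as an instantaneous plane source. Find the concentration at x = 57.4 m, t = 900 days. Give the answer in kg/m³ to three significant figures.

For an instantaneous plane source, C(x,t) = M/(n_e·A·√(4πDt)) · exp(−(x−vt)²/(4Dt)), with n_e·A the pore (flow) area.
Plume center vt = 0.123 × 900 = 110.7 m, so the well at 57.4 m is 53.3 m upgradient of the peak.
√(4πDt) = 90.05 m, giving peak height M/(n_e·A·√(4πDt)) = 154/(0.20 × 7.24 × 90.05) = 1.181 kg/m³.
(x−vt)²/(4Dt) = (-53.3)²/(4 × 0.717 × 900) = 1.101; exp(−1.101) = 0.3325.
C = 1.181 × 0.3325 = 0.393 kg/m³.

0.393 kg/m³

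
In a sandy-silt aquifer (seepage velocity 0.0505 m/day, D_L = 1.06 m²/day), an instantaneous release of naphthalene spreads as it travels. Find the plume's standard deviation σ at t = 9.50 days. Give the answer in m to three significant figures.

Dispersive spreading gives a Gaussian with σ² = 2Dt; advection only shifts the center.
σ = √(2 × 1.06 × 9.50) = 4.49 m.

4.49 m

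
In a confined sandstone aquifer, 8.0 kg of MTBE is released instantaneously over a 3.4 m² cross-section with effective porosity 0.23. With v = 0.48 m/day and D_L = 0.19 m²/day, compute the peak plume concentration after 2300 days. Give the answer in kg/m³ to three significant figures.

The peak of an instantaneous 1D plume sits at x = vt; there the Gaussian factor is 1 and C_max = M/(n_e·A·√(4πDt)), where n_e·A is the pore area the mass is dissolved in.
√(4πDt) = √(4π × 0.19 × 2300) = 74.10 m, so C_max = 8.0/(0.23 × 3.4 × 74.10) = 0.138 kg/m³.

0.138 kg/m³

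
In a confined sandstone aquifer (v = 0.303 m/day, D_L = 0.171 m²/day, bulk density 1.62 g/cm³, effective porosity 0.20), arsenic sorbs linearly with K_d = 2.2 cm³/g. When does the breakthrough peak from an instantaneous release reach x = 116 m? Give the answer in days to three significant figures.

7170 days

Retardation factor R = 1 + ρ_b·K_d/n = 1 + 1.62 × 2.2/0.20 = 18.82.
Sorption retards both mechanisms: v_R = v/R = 0.01610 m/day, D_R = D/R = 0.009086 m²/day.
Peak time from v_R²t² + 2D_R t − x² = 0: t = (√(D_R² + v_R²x²) − D_R)/v_R².
√(D_R² + v_R²x²) = √(0.009086² + 0.01610² × 116²) = 1.868; v_R² = 0.0002592.
t = (1.868 − 0.009086)/0.0002592 = 7170 days.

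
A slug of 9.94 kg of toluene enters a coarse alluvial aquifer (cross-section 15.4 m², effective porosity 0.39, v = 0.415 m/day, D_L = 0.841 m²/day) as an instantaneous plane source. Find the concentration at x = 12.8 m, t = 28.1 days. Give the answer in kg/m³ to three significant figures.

For an instantaneous plane source, C(x,t) = M/(n_e·A·√(4πDt)) · exp(−(x−vt)²/(4Dt)), with n_e·A the pore (flow) area.
Plume center vt = 0.415 × 28.1 = 11.6615 m, so the well at 12.8 m is 1.1385 m downgradient of the peak.
√(4πDt) = 17.23 m, giving peak height M/(n_e·A·√(4πDt)) = 9.94/(0.39 × 15.4 × 17.23) = 0.09605 kg/m³.
(x−vt)²/(4Dt) = (1.1385)²/(4 × 0.841 × 28.1) = 0.01371; exp(−0.01371) = 0.9864.
C = 0.09605 × 0.9864 = 0.0947 kg/m³.

0.0947 kg/m³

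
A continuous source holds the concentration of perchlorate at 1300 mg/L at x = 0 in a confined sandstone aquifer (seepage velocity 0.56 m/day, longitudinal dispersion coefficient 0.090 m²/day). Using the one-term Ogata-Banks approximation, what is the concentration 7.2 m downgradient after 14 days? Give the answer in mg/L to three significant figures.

854 mg/L

For a continuous step input, C/C₀ ≈ ½·erfc((x−vt)/(2√(Dt))).
vt = 0.56 × 14 = 7.84 m and 2√(Dt) = 2√(0.090 × 14) = 2.245 m.
Argument (x−vt)/(2√(Dt)) = (7.2 − 7.84)/2.245 = -0.2851; ½·erfc(-0.2851) = 0.6566.
C = 1300 × 0.6566 = 854 mg/L.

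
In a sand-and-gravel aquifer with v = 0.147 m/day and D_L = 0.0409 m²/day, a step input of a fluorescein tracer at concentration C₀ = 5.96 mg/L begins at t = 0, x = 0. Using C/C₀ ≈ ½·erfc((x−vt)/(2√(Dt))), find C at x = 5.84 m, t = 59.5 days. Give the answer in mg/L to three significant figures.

5.40 mg/L

For a continuous step input, C/C₀ ≈ ½·erfc((x−vt)/(2√(Dt))).
vt = 0.147 × 59.5 = 8.7465 m and 2√(Dt) = 2√(0.0409 × 59.5) = 3.120 m.
Argument (x−vt)/(2√(Dt)) = (5.84 − 8.7465)/3.120 = -0.9316; ½·erfc(-0.9316) = 0.9062.
C = 5.96 × 0.9062 = 5.40 mg/L.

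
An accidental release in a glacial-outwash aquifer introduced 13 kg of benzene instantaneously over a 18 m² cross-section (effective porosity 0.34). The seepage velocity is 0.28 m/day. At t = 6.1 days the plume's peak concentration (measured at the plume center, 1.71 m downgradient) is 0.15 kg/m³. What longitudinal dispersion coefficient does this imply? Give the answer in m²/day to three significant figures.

At the plume center C_max = M/(n_e·A·√(4πDt)), so D = M²/(4πt·(n_e·A·C_max)²).
n_e·A·C_max = 0.34 × 18 × 0.15 = 0.9180 kg/m.
D = 13²/(4π × 6.1 × 0.9180²) = 2.62 m²/day.

2.62 m²/day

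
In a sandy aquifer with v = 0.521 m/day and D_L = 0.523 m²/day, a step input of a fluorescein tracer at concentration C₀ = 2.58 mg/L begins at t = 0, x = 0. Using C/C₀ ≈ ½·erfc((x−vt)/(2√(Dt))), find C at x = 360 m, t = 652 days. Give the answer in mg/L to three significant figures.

0.563 mg/L

For a continuous step input, C/C₀ ≈ ½·erfc((x−vt)/(2√(Dt))).
vt = 0.521 × 652 = 339.692 m and 2√(Dt) = 2√(0.523 × 652) = 36.93 m.
Argument (x−vt)/(2√(Dt)) = (360 − 339.692)/36.93 = 0.5499; ½·erfc(0.5499) = 0.2184.
C = 2.58 × 0.2184 = 0.563 mg/L.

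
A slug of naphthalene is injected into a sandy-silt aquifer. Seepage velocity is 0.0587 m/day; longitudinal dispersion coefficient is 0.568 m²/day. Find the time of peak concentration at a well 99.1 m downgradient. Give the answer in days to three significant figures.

For the 1D instantaneous-source solution, setting ∂C/∂t = 0 at fixed x gives v²t² + 2Dt − x² = 0, so t = (√(D² + v²x²) − D)/v².
√(D² + v²x²) = √(0.568² + 0.0587² × 99.1²) = 5.845; v² = 0.00344569.
t = (5.845 − 0.568)/0.00344569 = 1530 days (vs. the pure-advection estimate x/v = 1690 d).

1530 days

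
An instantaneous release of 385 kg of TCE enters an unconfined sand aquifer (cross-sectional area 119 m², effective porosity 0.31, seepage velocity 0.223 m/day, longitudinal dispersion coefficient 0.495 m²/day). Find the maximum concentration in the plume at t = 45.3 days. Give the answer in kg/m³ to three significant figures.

The peak of an instantaneous 1D plume sits at x = vt; there the Gaussian factor is 1 and C_max = M/(n_e·A·√(4πDt)), where n_e·A is the pore area the mass is dissolved in.
√(4πDt) = √(4π × 0.495 × 45.3) = 16.79 m, so C_max = 385/(0.31 × 119 × 16.79) = 0.622 kg/m³.

0.622 kg/m³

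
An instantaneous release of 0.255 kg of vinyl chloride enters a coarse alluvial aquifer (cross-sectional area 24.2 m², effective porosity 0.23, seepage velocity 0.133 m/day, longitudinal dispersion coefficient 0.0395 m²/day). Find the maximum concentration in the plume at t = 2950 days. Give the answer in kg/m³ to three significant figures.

0.00120 kg/m³

The peak of an instantaneous 1D plume sits at x = vt; there the Gaussian factor is 1 and C_max = M/(n_e·A·√(4πDt)), where n_e·A is the pore area the mass is dissolved in.
√(4πDt) = √(4π × 0.0395 × 2950) = 38.27 m, so C_max = 0.255/(0.23 × 24.2 × 38.27) = 0.00120 kg/m³.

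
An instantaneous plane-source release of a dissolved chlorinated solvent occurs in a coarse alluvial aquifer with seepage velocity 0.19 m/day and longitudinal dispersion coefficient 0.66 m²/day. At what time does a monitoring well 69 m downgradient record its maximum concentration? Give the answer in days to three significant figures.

345 days

For the 1D instantaneous-source solution, setting ∂C/∂t = 0 at fixed x gives v²t² + 2Dt − x² = 0, so t = (√(D² + v²x²) − D)/v².
√(D² + v²x²) = √(0.66² + 0.19² × 69²) = 13.13; v² = 0.0361.
t = (13.13 − 0.66)/0.0361 = 345 days (vs. the pure-advection estimate x/v = 363 d).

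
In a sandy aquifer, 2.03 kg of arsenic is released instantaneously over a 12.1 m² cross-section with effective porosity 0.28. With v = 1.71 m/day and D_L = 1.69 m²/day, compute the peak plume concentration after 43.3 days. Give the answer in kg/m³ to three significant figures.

0.0198 kg/m³

The peak of an instantaneous 1D plume sits at x = vt; there the Gaussian factor is 1 and C_max = M/(n_e·A·√(4πDt)), where n_e·A is the pore area the mass is dissolved in.
√(4πDt) = √(4π × 1.69 × 43.3) = 30.32 m, so C_max = 2.03/(0.28 × 12.1 × 30.32) = 0.0198 kg/m³.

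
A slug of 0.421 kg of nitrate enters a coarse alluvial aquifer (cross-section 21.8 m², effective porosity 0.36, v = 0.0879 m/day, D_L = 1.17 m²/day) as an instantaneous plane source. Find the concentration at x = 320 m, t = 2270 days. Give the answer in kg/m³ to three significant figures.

7.49e-05 kg/m³

For an instantaneous plane source, C(x,t) = M/(n_e·A·√(4πDt)) · exp(−(x−vt)²/(4Dt)), with n_e·A the pore (flow) area.
Plume center vt = 0.0879 × 2270 = 199.533 m, so the well at 320 m is 120.467 m downgradient of the peak.
√(4πDt) = 182.7 m, giving peak height M/(n_e·A·√(4πDt)) = 0.421/(0.36 × 21.8 × 182.7) = 0.0002936 kg/m³.
(x−vt)²/(4Dt) = (120.467)²/(4 × 1.17 × 2270) = 1.366; exp(−1.366) = 0.2551.
C = 0.0002936 × 0.2551 = 7.49e-05 kg/m³.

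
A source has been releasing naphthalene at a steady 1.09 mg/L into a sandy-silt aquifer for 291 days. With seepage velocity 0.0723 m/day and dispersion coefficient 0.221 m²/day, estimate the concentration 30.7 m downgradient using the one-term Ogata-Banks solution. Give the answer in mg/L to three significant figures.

For a continuous step input, C/C₀ ≈ ½·erfc((x−vt)/(2√(Dt))).
vt = 0.0723 × 291 = 21.0393 m and 2√(Dt) = 2√(0.221 × 291) = 16.04 m.
Argument (x−vt)/(2√(Dt)) = (30.7 − 21.0393)/16.04 = 0.6023; ½·erfc(0.6023) = 0.1972.
C = 1.09 × 0.1972 = 0.215 mg/L.

0.215 mg/L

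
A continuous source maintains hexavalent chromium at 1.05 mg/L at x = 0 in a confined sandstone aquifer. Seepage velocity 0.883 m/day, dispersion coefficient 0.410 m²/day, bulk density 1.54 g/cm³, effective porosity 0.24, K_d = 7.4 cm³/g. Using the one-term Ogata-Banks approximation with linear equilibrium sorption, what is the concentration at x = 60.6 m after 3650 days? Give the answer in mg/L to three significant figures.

Retardation factor R = 1 + ρ_b·K_d/n = 1 + 1.54 × 7.4/0.24 = 48.48.
Sorption retards both mechanisms: v_R = v/R = 0.01821 m/day, D_R = D/R = 0.008457 m²/day.
v_R·t = 0.01821 × 3650 = 66.4665 m; 2√(D_R t) = 11.11 m; argument = (60.6 − 66.4665)/11.11 = -0.5280.
C = C₀ × ½·erfc(-0.5280) = 1.05 × 0.7724 = 0.811 mg/L.

0.811 mg/L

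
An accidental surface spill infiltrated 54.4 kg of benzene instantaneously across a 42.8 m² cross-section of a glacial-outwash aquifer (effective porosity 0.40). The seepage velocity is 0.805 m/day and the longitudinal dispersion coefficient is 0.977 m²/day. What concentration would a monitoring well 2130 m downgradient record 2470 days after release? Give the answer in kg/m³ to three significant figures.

For an instantaneous plane source, C(x,t) = M/(n_e·A·√(4πDt)) · exp(−(x−vt)²/(4Dt)), with n_e·A the pore (flow) area.
Plume center vt = 0.805 × 2470 = 1988.35 m, so the well at 2130 m is 141.65 m downgradient of the peak.
√(4πDt) = 174.1 m, giving peak height M/(n_e·A·√(4πDt)) = 54.4/(0.40 × 42.8 × 174.1) = 0.01825 kg/m³.
(x−vt)²/(4Dt) = (141.65)²/(4 × 0.977 × 2470) = 2.079; exp(−2.079) = 0.1251.
C = 0.01825 × 0.1251 = 0.00228 kg/m³.

0.00228 kg/m³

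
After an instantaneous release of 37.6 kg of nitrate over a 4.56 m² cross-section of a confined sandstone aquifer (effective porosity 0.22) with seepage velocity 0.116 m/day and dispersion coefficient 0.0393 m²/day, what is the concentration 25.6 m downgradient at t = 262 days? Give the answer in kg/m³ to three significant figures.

For an instantaneous plane source, C(x,t) = M/(n_e·A·√(4πDt)) · exp(−(x−vt)²/(4Dt)), with n_e·A the pore (flow) area.
Plume center vt = 0.116 × 262 = 30.392 m, so the well at 25.6 m is 4.792 m upgradient of the peak.
√(4πDt) = 11.38 m, giving peak height M/(n_e·A·√(4πDt)) = 37.6/(0.22 × 4.56 × 11.38) = 3.294 kg/m³.
(x−vt)²/(4Dt) = (-4.792)²/(4 × 0.0393 × 262) = 0.5575; exp(−0.5575) = 0.5726.
C = 3.294 × 0.5726 = 1.89 kg/m³.

1.89 kg/m³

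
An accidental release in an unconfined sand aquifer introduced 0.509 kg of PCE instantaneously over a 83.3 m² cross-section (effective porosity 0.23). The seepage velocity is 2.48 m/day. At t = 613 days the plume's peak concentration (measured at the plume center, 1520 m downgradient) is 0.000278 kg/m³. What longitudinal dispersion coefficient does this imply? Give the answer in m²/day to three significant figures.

At the plume center C_max = M/(n_e·A·√(4πDt)), so D = M²/(4πt·(n_e·A·C_max)²).
n_e·A·C_max = 0.23 × 83.3 × 0.000278 = 0.005326 kg/m.
D = 0.509²/(4π × 613 × 0.005326²) = 1.19 m²/day.

1.19 m²/day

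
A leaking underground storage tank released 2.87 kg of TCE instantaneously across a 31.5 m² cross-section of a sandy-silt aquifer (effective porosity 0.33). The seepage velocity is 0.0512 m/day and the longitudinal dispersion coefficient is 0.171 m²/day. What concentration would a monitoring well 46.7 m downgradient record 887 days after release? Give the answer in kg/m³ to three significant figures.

For an instantaneous plane source, C(x,t) = M/(n_e·A·√(4πDt)) · exp(−(x−vt)²/(4Dt)), with n_e·A the pore (flow) area.
Plume center vt = 0.0512 × 887 = 45.4144 m, so the well at 46.7 m is 1.2856 m downgradient of the peak.
√(4πDt) = 43.66 m, giving peak height M/(n_e·A·√(4πDt)) = 2.87/(0.33 × 31.5 × 43.66) = 0.006324 kg/m³.
(x−vt)²/(4Dt) = (1.2856)²/(4 × 0.171 × 887) = 0.002724; exp(−0.002724) = 0.9973.
C = 0.006324 × 0.9973 = 0.00631 kg/m³.

0.00631 kg/m³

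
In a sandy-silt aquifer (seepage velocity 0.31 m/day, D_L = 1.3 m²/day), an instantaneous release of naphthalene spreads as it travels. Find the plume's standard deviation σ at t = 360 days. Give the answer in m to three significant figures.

30.6 m

Dispersive spreading gives a Gaussian with σ² = 2Dt; advection only shifts the center.
σ = √(2 × 1.3 × 360) = 30.6 m.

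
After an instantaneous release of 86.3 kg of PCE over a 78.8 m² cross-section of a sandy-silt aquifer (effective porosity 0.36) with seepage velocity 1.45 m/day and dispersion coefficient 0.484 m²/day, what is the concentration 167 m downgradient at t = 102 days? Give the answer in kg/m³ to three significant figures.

0.0193 kg/m³

For an instantaneous plane source, C(x,t) = M/(n_e·A·√(4πDt)) · exp(−(x−vt)²/(4Dt)), with n_e·A the pore (flow) area.
Plume center vt = 1.45 × 102 = 147.9 m, so the well at 167 m is 19.1 m downgradient of the peak.
√(4πDt) = 24.91 m, giving peak height M/(n_e·A·√(4πDt)) = 86.3/(0.36 × 78.8 × 24.91) = 0.1221 kg/m³.
(x−vt)²/(4Dt) = (19.1)²/(4 × 0.484 × 102) = 1.847; exp(−1.847) = 0.1577.
C = 0.1221 × 0.1577 = 0.0193 kg/m³.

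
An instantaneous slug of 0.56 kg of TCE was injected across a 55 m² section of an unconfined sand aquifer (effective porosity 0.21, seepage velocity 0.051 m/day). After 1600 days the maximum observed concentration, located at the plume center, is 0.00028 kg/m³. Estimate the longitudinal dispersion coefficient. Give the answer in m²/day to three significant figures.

1.49 m²/day

At the plume center C_max = M/(n_e·A·√(4πDt)), so D = M²/(4πt·(n_e·A·C_max)²).
n_e·A·C_max = 0.21 × 55 × 0.00028 = 0.003234 kg/m.
D = 0.56²/(4π × 1600 × 0.003234²) = 1.49 m²/day.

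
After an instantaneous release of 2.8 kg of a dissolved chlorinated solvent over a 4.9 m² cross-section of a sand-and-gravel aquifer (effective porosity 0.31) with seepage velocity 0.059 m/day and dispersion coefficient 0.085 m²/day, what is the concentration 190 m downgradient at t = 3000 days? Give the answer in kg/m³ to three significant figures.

For an instantaneous plane source, C(x,t) = M/(n_e·A·√(4πDt)) · exp(−(x−vt)²/(4Dt)), with n_e·A the pore (flow) area.
Plume center vt = 0.059 × 3000 = 177 m, so the well at 190 m is 13 m downgradient of the peak.
√(4πDt) = 56.61 m, giving peak height M/(n_e·A·√(4πDt)) = 2.8/(0.31 × 4.9 × 56.61) = 0.03256 kg/m³.
(x−vt)²/(4Dt) = (13)²/(4 × 0.085 × 3000) = 0.1657; exp(−0.1657) = 0.8473.
C = 0.03256 × 0.8473 = 0.0276 kg/m³.

0.0276 kg/m³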